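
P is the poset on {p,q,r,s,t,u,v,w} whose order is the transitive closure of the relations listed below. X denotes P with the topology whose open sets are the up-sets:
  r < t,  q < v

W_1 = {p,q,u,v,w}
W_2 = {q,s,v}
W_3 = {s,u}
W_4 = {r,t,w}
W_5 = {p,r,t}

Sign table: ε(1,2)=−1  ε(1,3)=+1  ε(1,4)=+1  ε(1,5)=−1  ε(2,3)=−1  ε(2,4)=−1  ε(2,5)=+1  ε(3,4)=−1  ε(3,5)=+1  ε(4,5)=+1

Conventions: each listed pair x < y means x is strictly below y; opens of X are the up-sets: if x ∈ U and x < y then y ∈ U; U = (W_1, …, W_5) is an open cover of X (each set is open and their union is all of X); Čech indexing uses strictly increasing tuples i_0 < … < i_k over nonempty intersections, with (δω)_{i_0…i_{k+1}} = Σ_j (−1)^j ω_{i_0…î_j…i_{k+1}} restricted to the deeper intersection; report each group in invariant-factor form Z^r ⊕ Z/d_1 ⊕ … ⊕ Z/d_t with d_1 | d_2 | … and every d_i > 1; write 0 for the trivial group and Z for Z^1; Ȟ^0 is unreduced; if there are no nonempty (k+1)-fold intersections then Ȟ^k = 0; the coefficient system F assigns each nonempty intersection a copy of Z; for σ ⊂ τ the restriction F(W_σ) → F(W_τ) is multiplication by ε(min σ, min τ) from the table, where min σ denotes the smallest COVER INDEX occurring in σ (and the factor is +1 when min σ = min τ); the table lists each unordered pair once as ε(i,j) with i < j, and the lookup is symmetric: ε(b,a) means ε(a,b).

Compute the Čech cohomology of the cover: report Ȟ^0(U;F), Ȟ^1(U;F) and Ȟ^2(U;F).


nonempty overlaps:
  W12={q,v} W13={u} W14={w} W15={p} W23={s} W45={r,t}
C dims 5,6; δ0: rk 5, SNF 1^4·2
degree 0: 5−5−0 = 0 → Ȟ^0 ≅ 0
degree 1: 6−0−5 = 1 plus torsion [2] → Ȟ^1 ≅ Z ⊕ Z/2
degree 2: 0−0−0 = 0 → Ȟ^2 ≅ 0

Ȟ^0(U;F) ≅ 0, Ȟ^1(U;F) ≅ Z ⊕ Z/2 and Ȟ^2(U;F) ≅ 0


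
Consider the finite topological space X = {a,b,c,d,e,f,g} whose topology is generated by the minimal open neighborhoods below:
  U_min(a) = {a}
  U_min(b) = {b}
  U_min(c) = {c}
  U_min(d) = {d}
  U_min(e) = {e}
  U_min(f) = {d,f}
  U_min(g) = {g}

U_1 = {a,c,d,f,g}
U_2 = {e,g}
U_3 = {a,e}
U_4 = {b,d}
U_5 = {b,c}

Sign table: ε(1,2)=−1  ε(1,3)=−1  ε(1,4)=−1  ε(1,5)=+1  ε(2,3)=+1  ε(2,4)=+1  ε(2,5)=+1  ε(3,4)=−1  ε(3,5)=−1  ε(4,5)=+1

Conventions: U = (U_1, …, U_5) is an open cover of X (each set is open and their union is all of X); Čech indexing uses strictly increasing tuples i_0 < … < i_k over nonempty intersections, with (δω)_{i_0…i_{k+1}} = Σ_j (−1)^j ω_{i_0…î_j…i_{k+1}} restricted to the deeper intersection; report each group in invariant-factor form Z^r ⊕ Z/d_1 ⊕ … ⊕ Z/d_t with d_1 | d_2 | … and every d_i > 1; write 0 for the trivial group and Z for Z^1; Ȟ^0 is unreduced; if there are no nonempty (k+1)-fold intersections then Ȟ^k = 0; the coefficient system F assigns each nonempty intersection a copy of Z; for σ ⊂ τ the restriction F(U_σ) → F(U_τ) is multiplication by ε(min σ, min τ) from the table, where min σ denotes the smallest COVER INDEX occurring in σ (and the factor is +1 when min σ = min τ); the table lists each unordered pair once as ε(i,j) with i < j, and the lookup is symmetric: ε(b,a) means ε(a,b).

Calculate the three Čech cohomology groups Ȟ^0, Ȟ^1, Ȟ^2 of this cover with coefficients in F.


nerve of the cover:
  U12={g} U13={a} U14={d} U15={c} U23={e} U45={b}
C dims 5,6; δ0: rk 5, SNF 1^4·2
Ȟ^0 = (5 − 5) − 0 = 0, so Ȟ^0 ≅ 0
Ȟ^1 = (6 − 0) − 5 = 1 plus torsion [2], so Ȟ^1 ≅ Z ⊕ Z/2
Ȟ^2 = (0 − 0) − 0 = 0, so Ȟ^2 ≅ 0

Ȟ^0 = 0, Ȟ^1 = Z ⊕ Z/2 and Ȟ^2 = 0


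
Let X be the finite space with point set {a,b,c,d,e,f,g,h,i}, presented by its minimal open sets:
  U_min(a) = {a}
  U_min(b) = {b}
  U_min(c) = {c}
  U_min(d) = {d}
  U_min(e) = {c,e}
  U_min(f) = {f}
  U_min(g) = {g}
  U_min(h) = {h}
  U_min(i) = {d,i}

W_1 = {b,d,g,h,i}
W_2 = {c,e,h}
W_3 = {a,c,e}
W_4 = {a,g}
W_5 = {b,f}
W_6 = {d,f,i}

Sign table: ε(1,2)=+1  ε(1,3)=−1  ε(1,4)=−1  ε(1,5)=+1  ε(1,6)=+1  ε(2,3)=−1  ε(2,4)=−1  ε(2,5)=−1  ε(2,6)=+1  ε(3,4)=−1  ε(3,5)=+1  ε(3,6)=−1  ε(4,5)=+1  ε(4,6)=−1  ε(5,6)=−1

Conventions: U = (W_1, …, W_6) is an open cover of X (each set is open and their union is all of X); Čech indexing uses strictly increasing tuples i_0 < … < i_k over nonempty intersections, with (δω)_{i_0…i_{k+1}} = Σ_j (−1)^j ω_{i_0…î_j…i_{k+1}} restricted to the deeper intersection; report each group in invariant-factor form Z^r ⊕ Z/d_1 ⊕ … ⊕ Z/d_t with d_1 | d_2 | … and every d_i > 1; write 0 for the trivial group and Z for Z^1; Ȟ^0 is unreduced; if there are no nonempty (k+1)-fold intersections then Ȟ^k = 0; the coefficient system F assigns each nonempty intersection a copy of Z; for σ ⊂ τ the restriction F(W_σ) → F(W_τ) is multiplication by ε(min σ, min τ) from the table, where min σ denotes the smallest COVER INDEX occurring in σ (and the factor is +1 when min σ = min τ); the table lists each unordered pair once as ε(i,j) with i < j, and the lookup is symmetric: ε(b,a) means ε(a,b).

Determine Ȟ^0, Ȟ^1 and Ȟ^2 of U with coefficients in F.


Ȟ^0(U;F) ≅ 0; Ȟ^1(U;F) ≅ Z ⊕ Z/2; Ȟ^2(U;F) ≅ 0

nerve simplices:
  W12={h} W14={g} W15={b} W16={d,i} W23={c,e} W34={a} W56={f}
C dims 6,7; δ0: rk 6, SNF 1^5·2
degree 0: 6−6−0 = 0 → Ȟ^0 ≅ 0
degree 1: 7−0−6 = 1 plus torsion [2] → Ȟ^1 ≅ Z ⊕ Z/2
degree 2: 0−0−0 = 0 → Ȟ^2 ≅ 0


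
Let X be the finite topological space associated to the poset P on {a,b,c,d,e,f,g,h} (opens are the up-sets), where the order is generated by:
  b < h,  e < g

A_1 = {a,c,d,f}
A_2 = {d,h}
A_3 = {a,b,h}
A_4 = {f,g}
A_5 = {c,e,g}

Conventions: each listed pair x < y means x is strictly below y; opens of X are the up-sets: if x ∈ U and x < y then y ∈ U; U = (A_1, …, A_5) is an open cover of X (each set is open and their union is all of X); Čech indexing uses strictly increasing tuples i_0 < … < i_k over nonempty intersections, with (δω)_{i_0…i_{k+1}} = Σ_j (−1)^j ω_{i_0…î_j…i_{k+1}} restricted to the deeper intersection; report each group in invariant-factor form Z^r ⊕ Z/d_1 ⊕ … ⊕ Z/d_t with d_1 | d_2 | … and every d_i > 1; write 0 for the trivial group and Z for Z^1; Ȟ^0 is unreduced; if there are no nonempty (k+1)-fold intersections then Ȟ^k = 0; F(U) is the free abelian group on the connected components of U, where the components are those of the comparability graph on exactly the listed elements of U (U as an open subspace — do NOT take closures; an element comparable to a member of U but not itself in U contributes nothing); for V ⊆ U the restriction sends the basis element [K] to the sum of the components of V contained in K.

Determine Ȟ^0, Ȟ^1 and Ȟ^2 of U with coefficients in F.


nerve of the cover:
  A12={d} A13={a} A14={f} A15={c} A23={h} A45={g}
components per intersection:
  A1: {a} {c} {d} {f}
  A2: {d} {h}
  A3: {a} {b,h}
  A4: {f} {g}
  A5: {c} {e,g}
  A12: {d}
  A13: {a}
  A14: {f}
  A15: {c}
  A23: {h}
  A45: {g}
C dims 12,6; δ0: rk 6, SNF 1^6
Ȟ^0 = (12 − 6) − 0 = 6, so Ȟ^0 ≅ Z^6
Ȟ^1 = (6 − 0) − 6 = 0, so Ȟ^1 ≅ 0
Ȟ^2 = (0 − 0) − 0 = 0, so Ȟ^2 ≅ 0

Ȟ^0(U;F) ≅ Z^6, Ȟ^1(U;F) ≅ 0 and Ȟ^2(U;F) ≅ 0


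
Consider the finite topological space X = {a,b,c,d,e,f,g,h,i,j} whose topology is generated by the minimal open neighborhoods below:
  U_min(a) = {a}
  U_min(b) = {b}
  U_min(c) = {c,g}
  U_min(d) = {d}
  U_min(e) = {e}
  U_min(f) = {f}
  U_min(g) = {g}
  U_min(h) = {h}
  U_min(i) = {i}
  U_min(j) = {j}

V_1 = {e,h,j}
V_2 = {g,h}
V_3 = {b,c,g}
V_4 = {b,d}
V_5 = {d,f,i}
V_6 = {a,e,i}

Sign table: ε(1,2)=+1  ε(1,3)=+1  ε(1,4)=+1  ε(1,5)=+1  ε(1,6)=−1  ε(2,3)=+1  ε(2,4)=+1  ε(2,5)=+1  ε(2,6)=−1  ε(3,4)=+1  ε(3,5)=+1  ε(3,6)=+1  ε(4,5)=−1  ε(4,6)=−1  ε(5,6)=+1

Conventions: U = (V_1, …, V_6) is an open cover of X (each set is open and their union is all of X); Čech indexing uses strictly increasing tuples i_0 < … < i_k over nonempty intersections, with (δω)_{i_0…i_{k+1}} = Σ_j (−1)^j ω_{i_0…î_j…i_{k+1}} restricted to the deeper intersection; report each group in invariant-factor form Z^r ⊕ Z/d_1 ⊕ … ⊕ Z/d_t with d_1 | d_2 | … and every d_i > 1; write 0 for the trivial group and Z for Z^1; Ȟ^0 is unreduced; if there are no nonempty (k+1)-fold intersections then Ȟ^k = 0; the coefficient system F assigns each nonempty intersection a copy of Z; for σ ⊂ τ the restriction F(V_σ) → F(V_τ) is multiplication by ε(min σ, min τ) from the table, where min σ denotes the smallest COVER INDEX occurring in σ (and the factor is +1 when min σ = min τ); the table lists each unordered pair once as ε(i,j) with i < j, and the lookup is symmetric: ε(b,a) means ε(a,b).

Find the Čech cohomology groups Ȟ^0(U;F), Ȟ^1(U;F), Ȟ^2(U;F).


nerve of the cover:
  V12={h} V16={e} V23={g} V34={b} V45={d} V56={i}
C dims 6,6; δ0: rk 5, SNF 1^5
Ȟ^0 = (6 − 5) − 0 = 1, so Ȟ^0 ≅ Z
Ȟ^1 = (6 − 0) − 5 = 1, so Ȟ^1 ≅ Z
Ȟ^2 = (0 − 0) − 0 = 0, so Ȟ^2 ≅ 0

Ȟ^0 ≅ Z,  Ȟ^1 ≅ Z,  Ȟ^2 ≅ 0


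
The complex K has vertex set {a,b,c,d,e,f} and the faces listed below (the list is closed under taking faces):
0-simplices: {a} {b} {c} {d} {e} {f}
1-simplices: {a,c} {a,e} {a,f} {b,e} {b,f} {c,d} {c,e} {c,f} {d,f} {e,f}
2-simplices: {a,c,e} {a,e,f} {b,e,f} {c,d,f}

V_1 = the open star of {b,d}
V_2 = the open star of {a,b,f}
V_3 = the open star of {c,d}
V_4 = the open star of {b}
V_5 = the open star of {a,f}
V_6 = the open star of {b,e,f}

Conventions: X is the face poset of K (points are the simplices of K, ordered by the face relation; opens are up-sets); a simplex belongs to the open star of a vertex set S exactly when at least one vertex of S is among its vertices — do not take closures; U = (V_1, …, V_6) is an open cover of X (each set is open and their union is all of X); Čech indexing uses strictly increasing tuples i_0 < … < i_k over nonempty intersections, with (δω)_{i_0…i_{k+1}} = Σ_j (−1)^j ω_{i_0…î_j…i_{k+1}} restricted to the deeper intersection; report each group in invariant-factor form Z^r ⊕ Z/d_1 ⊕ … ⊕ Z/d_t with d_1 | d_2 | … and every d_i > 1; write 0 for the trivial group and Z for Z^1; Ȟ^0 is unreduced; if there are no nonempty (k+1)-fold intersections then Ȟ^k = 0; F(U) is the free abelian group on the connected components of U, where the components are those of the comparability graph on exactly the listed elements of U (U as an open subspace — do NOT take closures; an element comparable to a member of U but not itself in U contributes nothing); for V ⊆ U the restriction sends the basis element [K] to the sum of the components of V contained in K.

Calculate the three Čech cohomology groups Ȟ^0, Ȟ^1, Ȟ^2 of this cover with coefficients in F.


Ȟ^0 = Z, Ȟ^1 = Z, Ȟ^2 = 0

intersection data:
  V1={{b},{d},{b,e},{b,f},{c,d},{d,f},{b,e,f},{c,d,f}} V2={{a},{b},{f},{a,c},{a,e},{a,f},{b,e},{b,f},{c,f},{d,f},{e,f},{a,c,e},{a,e,f},{b,e,f},{c,d,f}} V3={{c},{d},{a,c},{c,d},{c,e},{c,f},{d,f},{a,c,e},{c,d,f}} V4={{b},{b,e},{b,f},{b,e,f}} V5={{a},{f},{a,c},{a,e},{a,f},{b,f},{c,f},{d,f},{e,f},{a,c,e},{a,e,f},{b,e,f},{c,d,f}} V6={{b},{e},{f},{a,e},{a,f},{b,e},{b,f},{c,e},{c,f},{d,f},{e,f},{a,c,e},{a,e,f},{b,e,f},{c,d,f}}
  V12={{b},{b,e},{b,f},{d,f},{b,e,f},{c,d,f}} V13={{d},{c,d},{d,f},{c,d,f}} V14={{b},{b,e},{b,f},{b,e,f}} V15={{b,f},{d,f},{b,e,f},{c,d,f}} V16={{b},{b,e},{b,f},{d,f},{b,e,f},{c,d,f}} V23={{a,c},{c,f},{d,f},{a,c,e},{c,d,f}} V24={{b},{b,e},{b,f},{b,e,f}} V25={{a},{f},{a,c},{a,e},{a,f},{b,f},{c,f},{d,f},{e,f},{a,c,e},{a,e,f},{b,e,f},{c,d,f}} V26={{b},{f},{a,e},{a,f},{b,e},{b,f},{c,f},{d,f},{e,f},{a,c,e},{a,e,f},{b,e,f},{c,d,f}} V35={{a,c},{c,f},{d,f},{a,c,e},{c,d,f}} V36={{c,e},{c,f},{d,f},{a,c,e},{c,d,f}} V45={{b,f},{b,e,f}} V46={{b},{b,e},{b,f},{b,e,f}} V56={{f},{a,e},{a,f},{b,f},{c,f},{d,f},{e,f},{a,c,e},{a,e,f},{b,e,f},{c,d,f}}
  V123={{d,f},{c,d,f}} V124={{b},{b,e},{b,f},{b,e,f}} V125={{b,f},{d,f},{b,e,f},{c,d,f}} V126={{b},{b,e},{b,f},{d,f},{b,e,f},{c,d,f}} V135={{d,f},{c,d,f}} V136={{d,f},{c,d,f}} V145={{b,f},{b,e,f}} V146={{b},{b,e},{b,f},{b,e,f}} V156={{b,f},{d,f},{b,e,f},{c,d,f}} V235={{a,c},{c,f},{d,f},{a,c,e},{c,d,f}} V236={{c,f},{d,f},{a,c,e},{c,d,f}} V245={{b,f},{b,e,f}} V246={{b},{b,e},{b,f},{b,e,f}} V256={{f},{a,e},{a,f},{b,f},{c,f},{d,f},{e,f},{a,c,e},{a,e,f},{b,e,f},{c,d,f}} V356={{c,f},{d,f},{a,c,e},{c,d,f}} V456={{b,f},{b,e,f}}
  V1235={{d,f},{c,d,f}} V1236={{d,f},{c,d,f}} V1245={{b,f},{b,e,f}} V1246={{b},{b,e},{b,f},{b,e,f}} V1256={{b,f},{d,f},{b,e,f},{c,d,f}} V1356={{d,f},{c,d,f}} V1456={{b,f},{b,e,f}} V2356={{c,f},{d,f},{a,c,e},{c,d,f}} V2456={{b,f},{b,e,f}}
  V12356={{d,f},{c,d,f}} V12456={{b,f},{b,e,f}}
components per intersection:
  V1: {{b},{b,e},{b,f},{b,e,f}} {{d},{c,d},{d,f},{c,d,f}}
  V2: {{a},{b},{f},{a,c},{a,e},{a,f},{b,e},{b,f},{c,f},{d,f},{e,f},{a,c,e},{a,e,f},{b,e,f},{c,d,f}}
  V3: {{c},{d},{a,c},{c,d},{c,e},{c,f},{d,f},{a,c,e},{c,d,f}}
  V4: {{b},{b,e},{b,f},{b,e,f}}
  V5: {{a},{f},{a,c},{a,e},{a,f},{b,f},{c,f},{d,f},{e,f},{a,c,e},{a,e,f},{b,e,f},{c,d,f}}
  V6: {{b},{e},{f},{a,e},{a,f},{b,e},{b,f},{c,e},{c,f},{d,f},{e,f},{a,c,e},{a,e,f},{b,e,f},{c,d,f}}
  V12: {{b},{b,e},{b,f},{b,e,f}} {{d,f},{c,d,f}}
  V13: {{d},{c,d},{d,f},{c,d,f}}
  V14: {{b},{b,e},{b,f},{b,e,f}}
  V15: {{b,f},{b,e,f}} {{d,f},{c,d,f}}
  V16: {{b},{b,e},{b,f},{b,e,f}} {{d,f},{c,d,f}}
  V23: {{a,c},{a,c,e}} {{c,f},{d,f},{c,d,f}}
  V24: {{b},{b,e},{b,f},{b,e,f}}
  V25: {{a},{f},{a,c},{a,e},{a,f},{b,f},{c,f},{d,f},{e,f},{a,c,e},{a,e,f},{b,e,f},{c,d,f}}
  V26: {{b},{f},{a,e},{a,f},{b,e},{b,f},{c,f},{d,f},{e,f},{a,c,e},{a,e,f},{b,e,f},{c,d,f}}
  V35: {{a,c},{a,c,e}} {{c,f},{d,f},{c,d,f}}
  V36: {{c,e},{a,c,e}} {{c,f},{d,f},{c,d,f}}
  V45: {{b,f},{b,e,f}}
  V46: {{b},{b,e},{b,f},{b,e,f}}
  V56: {{f},{a,e},{a,f},{b,f},{c,f},{d,f},{e,f},{a,c,e},{a,e,f},{b,e,f},{c,d,f}}
  V123: {{d,f},{c,d,f}}
  V124: {{b},{b,e},{b,f},{b,e,f}}
  V125: {{b,f},{b,e,f}} {{d,f},{c,d,f}}
  V126: {{b},{b,e},{b,f},{b,e,f}} {{d,f},{c,d,f}}
  V135: {{d,f},{c,d,f}}
  V136: {{d,f},{c,d,f}}
  V145: {{b,f},{b,e,f}}
  V146: {{b},{b,e},{b,f},{b,e,f}}
  V156: {{b,f},{b,e,f}} {{d,f},{c,d,f}}
  V235: {{a,c},{a,c,e}} {{c,f},{d,f},{c,d,f}}
  V236: {{c,f},{d,f},{c,d,f}} {{a,c,e}}
  V245: {{b,f},{b,e,f}}
  V246: {{b},{b,e},{b,f},{b,e,f}}
  V256: {{f},{a,e},{a,f},{b,f},{c,f},{d,f},{e,f},{a,c,e},{a,e,f},{b,e,f},{c,d,f}}
  V356: {{c,f},{d,f},{c,d,f}} {{a,c,e}}
  V456: {{b,f},{b,e,f}}
  V1235: {{d,f},{c,d,f}}
  V1236: {{d,f},{c,d,f}}
  V1245: {{b,f},{b,e,f}}
  V1246: {{b},{b,e},{b,f},{b,e,f}}
  V1256: {{b,f},{b,e,f}} {{d,f},{c,d,f}}
  V1356: {{d,f},{c,d,f}}
  V1456: {{b,f},{b,e,f}}
  V2356: {{c,f},{d,f},{c,d,f}} {{a,c,e}}
  V2456: {{b,f},{b,e,f}}
  V12356: {{d,f},{c,d,f}}
  V12456: {{b,f},{b,e,f}}
C dims 7,20,22,11; δ0: rk 6, SNF 1^6; δ1: rk 13, SNF 1^13; δ2: rk 9, SNF 1^9
Ȟ^0 = (7 − 6) − 0 = 1, so Ȟ^0 ≅ Z
Ȟ^1 = (20 − 13) − 6 = 1, so Ȟ^1 ≅ Z
Ȟ^2 = (22 − 9) − 13 = 0, so Ȟ^2 ≅ 0


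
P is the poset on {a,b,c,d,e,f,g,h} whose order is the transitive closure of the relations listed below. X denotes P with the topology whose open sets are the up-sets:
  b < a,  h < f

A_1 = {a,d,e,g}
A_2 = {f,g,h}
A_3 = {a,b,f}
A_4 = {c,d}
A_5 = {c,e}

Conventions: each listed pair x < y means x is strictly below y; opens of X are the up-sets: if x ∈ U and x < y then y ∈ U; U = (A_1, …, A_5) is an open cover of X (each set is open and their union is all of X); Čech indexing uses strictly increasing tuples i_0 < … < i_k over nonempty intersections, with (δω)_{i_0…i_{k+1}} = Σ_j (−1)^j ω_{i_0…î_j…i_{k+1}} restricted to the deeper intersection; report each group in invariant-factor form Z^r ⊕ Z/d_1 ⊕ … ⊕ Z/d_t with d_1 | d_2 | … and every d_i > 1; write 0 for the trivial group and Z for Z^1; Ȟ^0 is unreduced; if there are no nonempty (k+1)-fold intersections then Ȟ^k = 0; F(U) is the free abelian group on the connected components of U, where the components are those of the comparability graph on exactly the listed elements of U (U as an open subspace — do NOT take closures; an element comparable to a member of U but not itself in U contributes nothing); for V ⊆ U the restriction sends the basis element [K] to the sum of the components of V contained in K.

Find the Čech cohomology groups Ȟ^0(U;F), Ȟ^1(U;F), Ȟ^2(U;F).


nonempty overlaps:
  A12={g} A13={a} A14={d} A15={e} A23={f} A45={c}
components per intersection:
  A1: {a} {d} {e} {g}
  A2: {f,h} {g}
  A3: {a,b} {f}
  A4: {c} {d}
  A5: {c} {e}
  A12: {g}
  A13: {a}
  A14: {d}
  A15: {e}
  A23: {f}
  A45: {c}
C dims 12,6; δ0: rk 6, SNF 1^6
degree 0: 12−6−0 = 6 → Ȟ^0 ≅ Z^6
degree 1: 6−0−6 = 0 → Ȟ^1 ≅ 0
degree 2: 0−0−0 = 0 → Ȟ^2 ≅ 0

Ȟ^0 = Z^6; Ȟ^1 = 0; Ȟ^2 = 0


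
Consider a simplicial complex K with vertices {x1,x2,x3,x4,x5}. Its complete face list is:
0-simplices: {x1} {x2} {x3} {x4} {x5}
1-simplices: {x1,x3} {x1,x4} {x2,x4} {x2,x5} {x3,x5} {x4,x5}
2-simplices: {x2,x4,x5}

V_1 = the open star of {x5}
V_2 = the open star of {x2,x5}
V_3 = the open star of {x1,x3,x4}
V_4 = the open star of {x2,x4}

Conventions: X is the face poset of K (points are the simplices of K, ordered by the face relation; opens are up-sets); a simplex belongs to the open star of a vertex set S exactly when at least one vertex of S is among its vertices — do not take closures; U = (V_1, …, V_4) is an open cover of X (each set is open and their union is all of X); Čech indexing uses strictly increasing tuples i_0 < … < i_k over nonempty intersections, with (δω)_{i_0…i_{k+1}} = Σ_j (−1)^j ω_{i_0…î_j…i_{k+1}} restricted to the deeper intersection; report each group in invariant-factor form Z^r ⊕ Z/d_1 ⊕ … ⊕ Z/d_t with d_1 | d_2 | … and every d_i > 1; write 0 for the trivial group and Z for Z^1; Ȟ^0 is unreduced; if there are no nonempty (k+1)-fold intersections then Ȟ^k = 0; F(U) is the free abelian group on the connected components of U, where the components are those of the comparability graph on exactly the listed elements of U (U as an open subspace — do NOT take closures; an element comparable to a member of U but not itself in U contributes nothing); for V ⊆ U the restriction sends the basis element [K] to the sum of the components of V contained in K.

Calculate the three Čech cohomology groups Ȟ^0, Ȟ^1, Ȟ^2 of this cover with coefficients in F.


Ȟ^0(U;F) ≅ Z; Ȟ^1(U;F) ≅ Z; Ȟ^2(U;F) ≅ 0

nerve simplices:
  V1={{x5},{x2,x5},{x3,x5},{x4,x5},{x2,x4,x5}} V2={{x2},{x5},{x2,x4},{x2,x5},{x3,x5},{x4,x5},{x2,x4,x5}} V3={{x1},{x3},{x4},{x1,x3},{x1,x4},{x2,x4},{x3,x5},{x4,x5},{x2,x4,x5}} V4={{x2},{x4},{x1,x4},{x2,x4},{x2,x5},{x4,x5},{x2,x4,x5}}
  V12={{x5},{x2,x5},{x3,x5},{x4,x5},{x2,x4,x5}} V13={{x3,x5},{x4,x5},{x2,x4,x5}} V14={{x2,x5},{x4,x5},{x2,x4,x5}} V23={{x2,x4},{x3,x5},{x4,x5},{x2,x4,x5}} V24={{x2},{x2,x4},{x2,x5},{x4,x5},{x2,x4,x5}} V34={{x4},{x1,x4},{x2,x4},{x4,x5},{x2,x4,x5}}
  V123={{x3,x5},{x4,x5},{x2,x4,x5}} V124={{x2,x5},{x4,x5},{x2,x4,x5}} V134={{x4,x5},{x2,x4,x5}} V234={{x2,x4},{x4,x5},{x2,x4,x5}}
  V1234={{x4,x5},{x2,x4,x5}}
components per intersection:
  V1: {{x5},{x2,x5},{x3,x5},{x4,x5},{x2,x4,x5}}
  V2: {{x2},{x5},{x2,x4},{x2,x5},{x3,x5},{x4,x5},{x2,x4,x5}}
  V3: {{x1},{x3},{x4},{x1,x3},{x1,x4},{x2,x4},{x3,x5},{x4,x5},{x2,x4,x5}}
  V4: {{x2},{x4},{x1,x4},{x2,x4},{x2,x5},{x4,x5},{x2,x4,x5}}
  V12: {{x5},{x2,x5},{x3,x5},{x4,x5},{x2,x4,x5}}
  V13: {{x3,x5}} {{x4,x5},{x2,x4,x5}}
  V14: {{x2,x5},{x4,x5},{x2,x4,x5}}
  V23: {{x2,x4},{x4,x5},{x2,x4,x5}} {{x3,x5}}
  V24: {{x2},{x2,x4},{x2,x5},{x4,x5},{x2,x4,x5}}
  V34: {{x4},{x1,x4},{x2,x4},{x4,x5},{x2,x4,x5}}
  V123: {{x3,x5}} {{x4,x5},{x2,x4,x5}}
  V124: {{x2,x5},{x4,x5},{x2,x4,x5}}
  V134: {{x4,x5},{x2,x4,x5}}
  V234: {{x2,x4},{x4,x5},{x2,x4,x5}}
  V1234: {{x4,x5},{x2,x4,x5}}
C dims 4,8,5,1; δ0: rk 3, SNF 1^3; δ1: rk 4, SNF 1^4; δ2: rk 1, SNF 1^1
degree 0: 4−3−0 = 1 → Ȟ^0 ≅ Z
degree 1: 8−4−3 = 1 → Ȟ^1 ≅ Z
degree 2: 5−1−4 = 0 → Ȟ^2 ≅ 0


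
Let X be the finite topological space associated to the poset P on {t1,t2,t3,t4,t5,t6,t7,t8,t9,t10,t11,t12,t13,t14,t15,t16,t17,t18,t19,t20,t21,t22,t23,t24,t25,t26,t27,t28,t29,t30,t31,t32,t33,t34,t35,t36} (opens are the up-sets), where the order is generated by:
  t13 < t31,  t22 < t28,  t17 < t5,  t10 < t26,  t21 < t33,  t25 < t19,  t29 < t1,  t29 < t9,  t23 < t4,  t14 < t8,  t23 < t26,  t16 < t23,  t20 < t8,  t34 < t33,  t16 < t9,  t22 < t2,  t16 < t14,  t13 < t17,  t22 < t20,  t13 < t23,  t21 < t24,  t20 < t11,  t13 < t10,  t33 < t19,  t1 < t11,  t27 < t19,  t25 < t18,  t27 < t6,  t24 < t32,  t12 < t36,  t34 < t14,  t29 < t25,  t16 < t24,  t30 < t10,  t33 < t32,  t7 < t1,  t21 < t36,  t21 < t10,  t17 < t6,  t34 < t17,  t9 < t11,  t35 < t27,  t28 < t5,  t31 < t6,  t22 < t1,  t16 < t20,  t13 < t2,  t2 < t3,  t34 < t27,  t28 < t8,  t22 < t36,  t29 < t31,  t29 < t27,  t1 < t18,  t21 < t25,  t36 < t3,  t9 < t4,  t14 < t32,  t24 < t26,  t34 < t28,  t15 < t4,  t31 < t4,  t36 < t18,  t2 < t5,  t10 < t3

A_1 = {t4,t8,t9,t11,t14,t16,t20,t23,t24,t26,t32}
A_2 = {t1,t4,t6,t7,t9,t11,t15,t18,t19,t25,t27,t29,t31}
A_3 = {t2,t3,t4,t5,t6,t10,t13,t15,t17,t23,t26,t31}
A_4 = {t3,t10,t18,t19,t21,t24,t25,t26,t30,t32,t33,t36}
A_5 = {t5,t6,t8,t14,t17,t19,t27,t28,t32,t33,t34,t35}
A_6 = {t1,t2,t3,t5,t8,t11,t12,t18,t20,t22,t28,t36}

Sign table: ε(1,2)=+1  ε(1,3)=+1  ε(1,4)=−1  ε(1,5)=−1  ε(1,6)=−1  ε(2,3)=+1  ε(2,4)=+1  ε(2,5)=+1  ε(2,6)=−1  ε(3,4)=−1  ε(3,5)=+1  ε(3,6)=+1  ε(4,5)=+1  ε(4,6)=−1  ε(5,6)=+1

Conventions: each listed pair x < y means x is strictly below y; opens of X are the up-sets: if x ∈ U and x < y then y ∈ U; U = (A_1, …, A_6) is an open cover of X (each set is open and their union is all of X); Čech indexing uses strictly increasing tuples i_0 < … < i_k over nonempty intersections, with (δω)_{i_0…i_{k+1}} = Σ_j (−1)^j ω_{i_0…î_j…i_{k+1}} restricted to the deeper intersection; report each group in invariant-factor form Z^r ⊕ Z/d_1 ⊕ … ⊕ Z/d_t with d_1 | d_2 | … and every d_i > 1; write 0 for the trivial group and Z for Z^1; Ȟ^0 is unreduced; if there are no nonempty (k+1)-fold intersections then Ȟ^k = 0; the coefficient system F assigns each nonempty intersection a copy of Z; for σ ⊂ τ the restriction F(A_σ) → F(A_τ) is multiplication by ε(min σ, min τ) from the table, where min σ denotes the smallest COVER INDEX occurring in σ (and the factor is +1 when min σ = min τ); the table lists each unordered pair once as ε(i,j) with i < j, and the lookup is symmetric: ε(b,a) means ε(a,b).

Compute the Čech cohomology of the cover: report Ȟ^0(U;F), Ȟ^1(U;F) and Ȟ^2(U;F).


Ȟ^0 = 0, Ȟ^1 = Z/2 and Ȟ^2 = Z

nonempty intersections:
  A12={t4,t9,t11} A13={t4,t23,t26} A14={t24,t26,t32} A15={t8,t14,t32} A16={t8,t11,t20} A23={t4,t6,t15,t31} A24={t18,t19,t25} A25={t6,t19,t27} A26={t1,t11,t18} A34={t3,t10,t26} A35={t5,t6,t17} A36={t2,t3,t5} A45={t19,t32,t33} A46={t3,t18,t36} A56={t5,t8,t28}
  A123={t4} A126={t11} A134={t26} A145={t32} A156={t8} A235={t6} A245={t19} A246={t18} A346={t3} A356={t5}
C dims 6,15,10; δ0: rk 6, SNF 1^5·2; δ1: rk 9, SNF 1^9
Ȟ^0: (6−6)−0=0 ⇒ 0
Ȟ^1: (15−9)−6=0 plus torsion [2] ⇒ Z/2
Ȟ^2: (10−0)−9=1 ⇒ Z


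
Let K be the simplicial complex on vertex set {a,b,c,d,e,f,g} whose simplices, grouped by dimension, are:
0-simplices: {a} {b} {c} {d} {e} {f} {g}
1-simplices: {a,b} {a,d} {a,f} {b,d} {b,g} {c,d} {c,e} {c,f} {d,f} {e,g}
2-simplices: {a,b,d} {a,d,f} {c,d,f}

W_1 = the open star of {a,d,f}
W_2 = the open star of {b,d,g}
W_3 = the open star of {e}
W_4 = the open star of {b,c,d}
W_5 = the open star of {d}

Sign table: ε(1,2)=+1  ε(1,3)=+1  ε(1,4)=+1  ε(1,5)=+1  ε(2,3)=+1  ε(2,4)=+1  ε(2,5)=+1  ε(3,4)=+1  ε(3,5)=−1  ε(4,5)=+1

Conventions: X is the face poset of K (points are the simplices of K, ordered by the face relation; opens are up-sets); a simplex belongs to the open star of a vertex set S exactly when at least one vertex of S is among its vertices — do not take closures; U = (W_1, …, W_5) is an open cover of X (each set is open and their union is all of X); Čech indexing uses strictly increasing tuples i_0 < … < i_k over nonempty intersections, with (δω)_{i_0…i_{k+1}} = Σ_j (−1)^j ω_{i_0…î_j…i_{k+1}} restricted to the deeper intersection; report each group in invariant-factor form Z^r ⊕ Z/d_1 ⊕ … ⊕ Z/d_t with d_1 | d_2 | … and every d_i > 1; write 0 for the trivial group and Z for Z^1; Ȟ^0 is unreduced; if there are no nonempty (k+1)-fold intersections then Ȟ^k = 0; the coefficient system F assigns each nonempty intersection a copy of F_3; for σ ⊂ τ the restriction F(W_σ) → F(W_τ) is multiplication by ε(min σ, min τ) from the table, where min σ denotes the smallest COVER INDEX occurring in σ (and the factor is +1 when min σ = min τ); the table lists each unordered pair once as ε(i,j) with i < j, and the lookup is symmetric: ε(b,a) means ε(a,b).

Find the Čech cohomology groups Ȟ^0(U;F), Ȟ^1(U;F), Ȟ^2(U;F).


Ȟ^0(U;F) ≅ Z/3, Ȟ^1(U;F) ≅ Z/3 and Ȟ^2(U;F) ≅ 0

cover nerve:
  W1={{a},{d},{f},{a,b},{a,d},{a,f},{b,d},{c,d},{c,f},{d,f},{a,b,d},{a,d,f},{c,d,f}} W2={{b},{d},{g},{a,b},{a,d},{b,d},{b,g},{c,d},{d,f},{e,g},{a,b,d},{a,d,f},{c,d,f}} W3={{e},{c,e},{e,g}} W4={{b},{c},{d},{a,b},{a,d},{b,d},{b,g},{c,d},{c,e},{c,f},{d,f},{a,b,d},{a,d,f},{c,d,f}} W5={{d},{a,d},{b,d},{c,d},{d,f},{a,b,d},{a,d,f},{c,d,f}}
  W12={{d},{a,b},{a,d},{b,d},{c,d},{d,f},{a,b,d},{a,d,f},{c,d,f}} W14={{d},{a,b},{a,d},{b,d},{c,d},{c,f},{d,f},{a,b,d},{a,d,f},{c,d,f}} W15={{d},{a,d},{b,d},{c,d},{d,f},{a,b,d},{a,d,f},{c,d,f}} W23={{e,g}} W24={{b},{d},{a,b},{a,d},{b,d},{b,g},{c,d},{d,f},{a,b,d},{a,d,f},{c,d,f}} W25={{d},{a,d},{b,d},{c,d},{d,f},{a,b,d},{a,d,f},{c,d,f}} W34={{c,e}} W45={{d},{a,d},{b,d},{c,d},{d,f},{a,b,d},{a,d,f},{c,d,f}}
  W124={{d},{a,b},{a,d},{b,d},{c,d},{d,f},{a,b,d},{a,d,f},{c,d,f}} W125={{d},{a,d},{b,d},{c,d},{d,f},{a,b,d},{a,d,f},{c,d,f}} W145={{d},{a,d},{b,d},{c,d},{d,f},{a,b,d},{a,d,f},{c,d,f}} W245={{d},{a,d},{b,d},{c,d},{d,f},{a,b,d},{a,d,f},{c,d,f}}
  W1245={{d},{a,d},{b,d},{c,d},{d,f},{a,b,d},{a,d,f},{c,d,f}}
C dims 5,8,4,1; δ0: rk_F3 4; δ1: rk_F3 3; δ2: rk_F3 1
Ȟ^0: (5−4)−0=1 ⇒ Z/3
Ȟ^1: (8−3)−4=1 ⇒ Z/3
Ȟ^2: (4−1)−3=0 ⇒ 0


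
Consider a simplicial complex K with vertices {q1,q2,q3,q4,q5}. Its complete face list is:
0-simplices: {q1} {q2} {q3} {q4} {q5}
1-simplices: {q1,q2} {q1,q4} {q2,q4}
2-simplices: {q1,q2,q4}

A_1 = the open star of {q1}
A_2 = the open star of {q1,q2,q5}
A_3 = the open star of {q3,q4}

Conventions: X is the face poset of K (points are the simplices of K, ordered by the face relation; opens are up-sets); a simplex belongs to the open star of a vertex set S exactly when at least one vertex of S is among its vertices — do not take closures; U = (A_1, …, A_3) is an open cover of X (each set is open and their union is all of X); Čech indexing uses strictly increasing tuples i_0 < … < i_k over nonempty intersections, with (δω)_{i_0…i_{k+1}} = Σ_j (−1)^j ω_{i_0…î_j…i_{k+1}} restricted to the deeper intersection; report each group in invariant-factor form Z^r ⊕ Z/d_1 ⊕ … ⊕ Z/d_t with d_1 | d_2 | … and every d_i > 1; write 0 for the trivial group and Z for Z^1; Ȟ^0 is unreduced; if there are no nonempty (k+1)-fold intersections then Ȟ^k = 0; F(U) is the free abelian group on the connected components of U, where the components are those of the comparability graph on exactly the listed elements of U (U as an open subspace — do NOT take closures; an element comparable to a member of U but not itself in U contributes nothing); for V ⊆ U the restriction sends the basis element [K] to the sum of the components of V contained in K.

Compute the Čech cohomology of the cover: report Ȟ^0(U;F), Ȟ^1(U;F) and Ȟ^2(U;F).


Ȟ^0 = Z^3,  Ȟ^1 = 0,  Ȟ^2 = 0

cover nerve:
  A1={{q1},{q1,q2},{q1,q4},{q1,q2,q4}} A2={{q1},{q2},{q5},{q1,q2},{q1,q4},{q2,q4},{q1,q2,q4}} A3={{q3},{q4},{q1,q4},{q2,q4},{q1,q2,q4}}
  A12={{q1},{q1,q2},{q1,q4},{q1,q2,q4}} A13={{q1,q4},{q1,q2,q4}} A23={{q1,q4},{q2,q4},{q1,q2,q4}}
  A123={{q1,q4},{q1,q2,q4}}
components per intersection:
  A1: {{q1},{q1,q2},{q1,q4},{q1,q2,q4}}
  A2: {{q1},{q2},{q1,q2},{q1,q4},{q2,q4},{q1,q2,q4}} {{q5}}
  A3: {{q3}} {{q4},{q1,q4},{q2,q4},{q1,q2,q4}}
  A12: {{q1},{q1,q2},{q1,q4},{q1,q2,q4}}
  A13: {{q1,q4},{q1,q2,q4}}
  A23: {{q1,q4},{q2,q4},{q1,q2,q4}}
  A123: {{q1,q4},{q1,q2,q4}}
C dims 5,3,1; δ0: rk 2, SNF 1^2; δ1: rk 1, SNF 1^1
Ȟ^0: (5−2)−0=3 ⇒ Z^3
Ȟ^1: (3−1)−2=0 ⇒ 0
Ȟ^2: (1−0)−1=0 ⇒ 0


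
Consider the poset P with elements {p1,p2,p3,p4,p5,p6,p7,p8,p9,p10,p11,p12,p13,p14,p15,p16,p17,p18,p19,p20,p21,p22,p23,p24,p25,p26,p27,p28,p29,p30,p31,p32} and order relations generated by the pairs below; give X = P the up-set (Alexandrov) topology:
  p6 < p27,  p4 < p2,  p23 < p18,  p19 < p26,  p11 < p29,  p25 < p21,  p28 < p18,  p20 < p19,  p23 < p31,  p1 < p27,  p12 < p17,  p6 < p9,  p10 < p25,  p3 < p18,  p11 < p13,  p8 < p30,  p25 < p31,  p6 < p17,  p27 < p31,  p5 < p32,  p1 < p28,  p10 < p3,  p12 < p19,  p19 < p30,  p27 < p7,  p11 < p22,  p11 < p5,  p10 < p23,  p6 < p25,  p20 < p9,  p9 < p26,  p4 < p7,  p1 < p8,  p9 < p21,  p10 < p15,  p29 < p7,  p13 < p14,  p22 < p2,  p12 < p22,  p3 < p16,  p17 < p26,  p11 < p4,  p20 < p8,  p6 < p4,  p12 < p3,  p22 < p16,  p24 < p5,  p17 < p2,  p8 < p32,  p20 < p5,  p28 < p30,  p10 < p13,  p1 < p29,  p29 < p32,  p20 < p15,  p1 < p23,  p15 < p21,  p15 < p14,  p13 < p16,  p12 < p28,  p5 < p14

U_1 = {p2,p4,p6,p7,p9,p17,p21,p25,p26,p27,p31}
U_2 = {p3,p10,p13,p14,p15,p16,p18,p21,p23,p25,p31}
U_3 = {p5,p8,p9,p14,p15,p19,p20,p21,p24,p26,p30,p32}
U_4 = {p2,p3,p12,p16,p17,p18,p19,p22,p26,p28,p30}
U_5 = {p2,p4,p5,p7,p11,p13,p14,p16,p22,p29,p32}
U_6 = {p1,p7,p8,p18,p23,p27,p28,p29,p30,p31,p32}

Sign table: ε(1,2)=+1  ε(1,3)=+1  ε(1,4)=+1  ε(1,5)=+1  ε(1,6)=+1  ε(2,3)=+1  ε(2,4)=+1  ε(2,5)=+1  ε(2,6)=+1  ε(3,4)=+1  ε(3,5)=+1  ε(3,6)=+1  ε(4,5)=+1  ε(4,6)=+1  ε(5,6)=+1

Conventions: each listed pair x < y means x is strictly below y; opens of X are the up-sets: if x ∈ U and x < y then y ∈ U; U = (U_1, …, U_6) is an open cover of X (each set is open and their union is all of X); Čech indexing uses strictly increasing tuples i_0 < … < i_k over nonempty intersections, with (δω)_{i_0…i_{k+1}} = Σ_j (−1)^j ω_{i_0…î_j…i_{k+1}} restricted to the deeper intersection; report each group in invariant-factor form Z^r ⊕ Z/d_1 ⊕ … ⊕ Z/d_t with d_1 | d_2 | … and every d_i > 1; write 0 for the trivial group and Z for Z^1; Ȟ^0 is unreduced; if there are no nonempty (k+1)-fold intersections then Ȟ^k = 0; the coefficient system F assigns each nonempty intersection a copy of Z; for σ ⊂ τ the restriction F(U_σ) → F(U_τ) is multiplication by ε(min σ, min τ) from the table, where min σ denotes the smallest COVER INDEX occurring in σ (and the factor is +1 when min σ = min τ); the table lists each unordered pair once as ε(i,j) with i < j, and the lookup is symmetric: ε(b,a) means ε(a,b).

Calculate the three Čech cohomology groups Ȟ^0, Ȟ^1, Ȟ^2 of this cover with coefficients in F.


Ȟ^0(U;F) ≅ Z,  Ȟ^1(U;F) ≅ 0,  Ȟ^2(U;F) ≅ Z/2

nonempty overlaps:
  U12={p21,p25,p31} U13={p9,p21,p26} U14={p2,p17,p26} U15={p2,p4,p7} U16={p7,p27,p31} U23={p14,p15,p21} U24={p3,p16,p18} U25={p13,p14,p16} U26={p18,p23,p31} U34={p19,p26,p30} U35={p5,p14,p32} U36={p8,p30,p32} U45={p2,p16,p22} U46={p18,p28,p30} U56={p7,p29,p32}
  U123={p21} U126={p31} U134={p26} U145={p2} U156={p7} U235={p14} U245={p16} U246={p18} U346={p30} U356={p32}
C dims 6,15,10; δ0: rk 5, SNF 1^5; δ1: rk 10, SNF 1^9·2
degree 0: 6−5−0 = 1 → Ȟ^0 ≅ Z
degree 1: 15−10−5 = 0 → Ȟ^1 ≅ 0
degree 2: 10−0−10 = 0 plus torsion [2] → Ȟ^2 ≅ Z/2


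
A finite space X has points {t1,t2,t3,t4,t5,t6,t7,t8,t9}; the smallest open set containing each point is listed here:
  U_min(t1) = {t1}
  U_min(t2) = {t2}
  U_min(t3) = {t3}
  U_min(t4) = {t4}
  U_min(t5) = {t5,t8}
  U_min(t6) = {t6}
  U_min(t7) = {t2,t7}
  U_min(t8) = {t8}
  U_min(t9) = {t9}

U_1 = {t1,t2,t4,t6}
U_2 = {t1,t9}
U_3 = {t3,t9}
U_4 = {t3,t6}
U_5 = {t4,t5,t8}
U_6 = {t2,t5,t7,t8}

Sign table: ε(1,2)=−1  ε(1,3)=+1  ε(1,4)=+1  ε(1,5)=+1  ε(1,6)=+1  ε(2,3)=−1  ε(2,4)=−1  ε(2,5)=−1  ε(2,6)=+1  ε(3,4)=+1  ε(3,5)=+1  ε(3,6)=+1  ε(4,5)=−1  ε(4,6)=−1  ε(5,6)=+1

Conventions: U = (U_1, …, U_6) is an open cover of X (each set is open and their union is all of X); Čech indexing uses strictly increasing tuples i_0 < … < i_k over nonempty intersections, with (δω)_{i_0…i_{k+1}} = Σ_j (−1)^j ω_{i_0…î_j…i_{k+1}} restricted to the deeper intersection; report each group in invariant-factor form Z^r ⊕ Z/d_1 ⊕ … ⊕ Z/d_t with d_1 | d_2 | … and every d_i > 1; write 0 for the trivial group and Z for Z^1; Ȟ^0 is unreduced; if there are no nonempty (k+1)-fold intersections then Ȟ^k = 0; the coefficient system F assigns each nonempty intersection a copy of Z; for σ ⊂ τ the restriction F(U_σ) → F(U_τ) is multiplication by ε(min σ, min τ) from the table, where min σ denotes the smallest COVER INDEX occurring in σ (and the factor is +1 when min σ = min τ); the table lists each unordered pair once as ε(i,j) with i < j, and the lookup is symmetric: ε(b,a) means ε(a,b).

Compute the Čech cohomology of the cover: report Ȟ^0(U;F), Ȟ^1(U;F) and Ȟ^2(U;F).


Ȟ^0 ≅ Z,  Ȟ^1 ≅ Z^2,  Ȟ^2 ≅ 0

nerve of the cover:
  U12={t1} U14={t6} U15={t4} U16={t2} U23={t9} U34={t3} U56={t5,t8}
C dims 6,7; δ0: rk 5, SNF 1^5
Ȟ^0 = (6 − 5) − 0 = 1, so Ȟ^0 ≅ Z
Ȟ^1 = (7 − 0) − 5 = 2, so Ȟ^1 ≅ Z^2
Ȟ^2 = (0 − 0) − 0 = 0, so Ȟ^2 ≅ 0


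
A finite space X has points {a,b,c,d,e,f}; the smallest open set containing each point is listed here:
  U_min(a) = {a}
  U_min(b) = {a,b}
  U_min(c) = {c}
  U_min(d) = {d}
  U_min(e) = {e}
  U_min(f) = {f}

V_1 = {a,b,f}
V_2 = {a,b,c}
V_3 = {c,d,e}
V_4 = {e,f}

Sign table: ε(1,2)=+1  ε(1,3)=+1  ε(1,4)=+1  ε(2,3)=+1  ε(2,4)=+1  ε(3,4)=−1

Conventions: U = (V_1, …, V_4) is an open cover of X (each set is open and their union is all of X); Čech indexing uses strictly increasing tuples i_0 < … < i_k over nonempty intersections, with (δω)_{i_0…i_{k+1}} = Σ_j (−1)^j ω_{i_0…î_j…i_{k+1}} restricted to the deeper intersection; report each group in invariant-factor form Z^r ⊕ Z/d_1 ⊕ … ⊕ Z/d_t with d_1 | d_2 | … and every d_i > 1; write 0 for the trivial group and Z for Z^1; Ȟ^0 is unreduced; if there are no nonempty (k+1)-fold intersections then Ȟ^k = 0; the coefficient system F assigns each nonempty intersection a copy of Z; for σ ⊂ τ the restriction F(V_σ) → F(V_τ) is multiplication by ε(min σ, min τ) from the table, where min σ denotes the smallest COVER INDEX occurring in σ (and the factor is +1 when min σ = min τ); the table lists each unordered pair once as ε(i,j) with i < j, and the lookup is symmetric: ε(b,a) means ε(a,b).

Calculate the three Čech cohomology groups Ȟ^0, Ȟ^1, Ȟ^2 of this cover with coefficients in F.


Ȟ^0 = 0, Ȟ^1 = Z/2, Ȟ^2 = 0

nerve simplices:
  V12={a,b} V14={f} V23={c} V34={e}
C dims 4,4; δ0: rk 4, SNF 1^3·2
degree 0: 4−4−0 = 0 → Ȟ^0 ≅ 0
degree 1: 4−0−4 = 0 plus torsion [2] → Ȟ^1 ≅ Z/2
degree 2: 0−0−0 = 0 → Ȟ^2 ≅ 0


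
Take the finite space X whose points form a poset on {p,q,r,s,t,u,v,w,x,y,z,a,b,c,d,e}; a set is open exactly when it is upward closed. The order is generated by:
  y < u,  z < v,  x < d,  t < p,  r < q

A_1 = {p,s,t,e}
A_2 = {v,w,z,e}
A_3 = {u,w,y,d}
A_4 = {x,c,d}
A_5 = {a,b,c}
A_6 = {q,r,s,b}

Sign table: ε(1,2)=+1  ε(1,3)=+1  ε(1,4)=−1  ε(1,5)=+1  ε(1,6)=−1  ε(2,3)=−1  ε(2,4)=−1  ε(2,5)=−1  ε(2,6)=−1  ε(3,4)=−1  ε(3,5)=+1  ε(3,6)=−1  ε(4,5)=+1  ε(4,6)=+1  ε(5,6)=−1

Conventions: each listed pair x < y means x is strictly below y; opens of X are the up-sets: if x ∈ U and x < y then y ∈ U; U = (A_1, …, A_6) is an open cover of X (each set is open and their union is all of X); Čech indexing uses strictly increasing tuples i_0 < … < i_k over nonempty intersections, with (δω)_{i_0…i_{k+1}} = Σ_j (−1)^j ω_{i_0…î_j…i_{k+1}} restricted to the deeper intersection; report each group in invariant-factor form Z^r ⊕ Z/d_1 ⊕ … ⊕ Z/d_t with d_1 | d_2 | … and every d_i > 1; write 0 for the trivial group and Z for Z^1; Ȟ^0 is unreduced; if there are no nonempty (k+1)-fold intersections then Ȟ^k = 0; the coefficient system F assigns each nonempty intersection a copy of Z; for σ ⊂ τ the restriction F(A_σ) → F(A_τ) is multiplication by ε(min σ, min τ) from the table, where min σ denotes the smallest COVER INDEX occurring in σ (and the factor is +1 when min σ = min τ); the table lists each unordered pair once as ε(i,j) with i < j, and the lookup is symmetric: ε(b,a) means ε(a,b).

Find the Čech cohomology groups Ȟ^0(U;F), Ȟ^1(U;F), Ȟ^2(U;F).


nerve of the cover:
  A12={e} A16={s} A23={w} A34={d} A45={c} A56={b}
C dims 6,6; δ0: rk 5, SNF 1^5
Ȟ^0 = (6 − 5) − 0 = 1, so Ȟ^0 ≅ Z
Ȟ^1 = (6 − 0) − 5 = 1, so Ȟ^1 ≅ Z
Ȟ^2 = (0 − 0) − 0 = 0, so Ȟ^2 ≅ 0

Ȟ^0 = Z, Ȟ^1 = Z and Ȟ^2 = 0


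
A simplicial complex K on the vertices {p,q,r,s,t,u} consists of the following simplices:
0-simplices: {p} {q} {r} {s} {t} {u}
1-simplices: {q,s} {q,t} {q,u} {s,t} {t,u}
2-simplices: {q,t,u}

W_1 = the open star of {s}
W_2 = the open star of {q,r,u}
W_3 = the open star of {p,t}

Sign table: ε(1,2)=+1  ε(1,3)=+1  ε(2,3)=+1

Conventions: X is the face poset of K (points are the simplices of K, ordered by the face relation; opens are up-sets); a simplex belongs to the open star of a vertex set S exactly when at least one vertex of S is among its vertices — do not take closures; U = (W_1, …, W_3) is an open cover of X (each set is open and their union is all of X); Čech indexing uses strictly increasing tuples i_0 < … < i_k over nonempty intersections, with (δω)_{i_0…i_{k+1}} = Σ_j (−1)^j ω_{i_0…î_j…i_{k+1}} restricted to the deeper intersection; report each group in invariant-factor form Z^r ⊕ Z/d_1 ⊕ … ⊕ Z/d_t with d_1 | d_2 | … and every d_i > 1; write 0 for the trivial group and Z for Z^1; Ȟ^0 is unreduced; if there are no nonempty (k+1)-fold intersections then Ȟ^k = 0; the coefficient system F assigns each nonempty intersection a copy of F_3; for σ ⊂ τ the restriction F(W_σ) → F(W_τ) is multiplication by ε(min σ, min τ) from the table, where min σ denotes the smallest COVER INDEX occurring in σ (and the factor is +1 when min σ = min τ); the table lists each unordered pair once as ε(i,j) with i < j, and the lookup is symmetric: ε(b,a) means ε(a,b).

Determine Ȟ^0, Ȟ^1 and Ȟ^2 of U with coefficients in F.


Ȟ^0(U;F) ≅ Z/3, Ȟ^1(U;F) ≅ Z/3 and Ȟ^2(U;F) ≅ 0

nerve simplices:
  W1={{s},{q,s},{s,t}} W2={{q},{r},{u},{q,s},{q,t},{q,u},{t,u},{q,t,u}} W3={{p},{t},{q,t},{s,t},{t,u},{q,t,u}}
  W12={{q,s}} W13={{s,t}} W23={{q,t},{t,u},{q,t,u}}
C dims 3,3; δ0: rk_F3 2
degree 0: 3−2−0 = 1 → Ȟ^0 ≅ Z/3
degree 1: 3−0−2 = 1 → Ȟ^1 ≅ Z/3
degree 2: 0−0−0 = 0 → Ȟ^2 ≅ 0


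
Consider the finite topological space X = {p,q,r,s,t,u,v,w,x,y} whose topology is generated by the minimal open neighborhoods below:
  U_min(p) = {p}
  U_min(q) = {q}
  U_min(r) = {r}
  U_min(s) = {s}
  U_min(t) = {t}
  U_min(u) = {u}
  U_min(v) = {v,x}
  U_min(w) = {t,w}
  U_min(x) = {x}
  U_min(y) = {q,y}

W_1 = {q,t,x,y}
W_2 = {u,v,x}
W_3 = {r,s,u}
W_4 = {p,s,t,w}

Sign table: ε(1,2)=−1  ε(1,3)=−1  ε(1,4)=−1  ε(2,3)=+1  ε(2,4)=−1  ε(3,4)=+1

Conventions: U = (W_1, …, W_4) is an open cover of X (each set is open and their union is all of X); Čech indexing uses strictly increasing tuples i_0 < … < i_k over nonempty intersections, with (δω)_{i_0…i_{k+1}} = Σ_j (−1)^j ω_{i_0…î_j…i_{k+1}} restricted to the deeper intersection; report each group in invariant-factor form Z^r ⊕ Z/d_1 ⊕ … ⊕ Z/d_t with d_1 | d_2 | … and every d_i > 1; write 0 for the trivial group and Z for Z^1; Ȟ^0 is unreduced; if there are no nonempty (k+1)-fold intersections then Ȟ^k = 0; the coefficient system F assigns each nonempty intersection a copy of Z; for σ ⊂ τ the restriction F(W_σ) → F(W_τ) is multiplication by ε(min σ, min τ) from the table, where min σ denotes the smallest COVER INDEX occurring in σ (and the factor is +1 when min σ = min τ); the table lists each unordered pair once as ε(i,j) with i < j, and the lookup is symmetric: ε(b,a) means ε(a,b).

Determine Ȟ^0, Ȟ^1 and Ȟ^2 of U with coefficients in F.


cover nerve:
  W12={x} W14={t} W23={u} W34={s}
C dims 4,4; δ0: rk 3, SNF 1^3
Ȟ^0: (4−3)−0=1 ⇒ Z
Ȟ^1: (4−0)−3=1 ⇒ Z
Ȟ^2: (0−0)−0=0 ⇒ 0

Ȟ^0 = Z; Ȟ^1 = Z; Ȟ^2 = 0
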